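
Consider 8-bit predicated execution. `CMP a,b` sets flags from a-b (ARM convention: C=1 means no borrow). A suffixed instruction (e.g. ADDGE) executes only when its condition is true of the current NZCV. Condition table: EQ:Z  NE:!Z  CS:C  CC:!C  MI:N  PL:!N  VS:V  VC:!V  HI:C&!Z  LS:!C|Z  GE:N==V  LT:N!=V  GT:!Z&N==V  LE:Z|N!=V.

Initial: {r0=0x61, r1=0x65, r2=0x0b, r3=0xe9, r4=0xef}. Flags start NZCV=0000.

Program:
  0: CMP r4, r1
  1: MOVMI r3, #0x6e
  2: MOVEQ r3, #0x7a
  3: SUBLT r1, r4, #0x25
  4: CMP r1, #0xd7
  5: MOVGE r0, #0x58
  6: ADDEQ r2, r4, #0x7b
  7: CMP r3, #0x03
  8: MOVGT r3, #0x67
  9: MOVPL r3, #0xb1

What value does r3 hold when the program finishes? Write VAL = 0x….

VAL = 0xb1

[0] flags=1010 → (cmp)
[1] flags=1010 MI?T → r3=0x6e
[2] flags=1010 EQ?F → skip
[3] flags=1010 LT?T → r1=0xca
[4] flags=1000 → (cmp)
[5] flags=1000 GE?F → skip
[6] flags=1000 EQ?F → skip
[7] flags=0010 → (cmp)
[8] flags=0010 GT?T → r3=0x67
[9] flags=0010 PL?T → r3=0xb1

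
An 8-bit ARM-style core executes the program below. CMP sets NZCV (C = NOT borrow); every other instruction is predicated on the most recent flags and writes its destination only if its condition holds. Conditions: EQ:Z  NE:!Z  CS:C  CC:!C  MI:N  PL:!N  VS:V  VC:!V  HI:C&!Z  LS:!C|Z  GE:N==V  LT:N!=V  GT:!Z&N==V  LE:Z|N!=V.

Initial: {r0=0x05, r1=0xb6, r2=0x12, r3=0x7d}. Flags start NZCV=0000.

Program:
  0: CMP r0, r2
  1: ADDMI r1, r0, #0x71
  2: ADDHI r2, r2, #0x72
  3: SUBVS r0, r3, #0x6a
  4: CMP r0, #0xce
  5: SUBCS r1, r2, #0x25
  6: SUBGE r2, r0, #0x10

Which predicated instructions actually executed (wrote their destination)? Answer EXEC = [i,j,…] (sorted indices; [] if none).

EXEC = [1,6]

0: ✓ CMP  NZCV=1000
1: ✓ ADDMI  r1←0x76
2: · ADDHI
3: · SUBVS
4: ✓ CMP  NZCV=0000
5: · SUBCS
6: ✓ SUBGE  r2←0xf5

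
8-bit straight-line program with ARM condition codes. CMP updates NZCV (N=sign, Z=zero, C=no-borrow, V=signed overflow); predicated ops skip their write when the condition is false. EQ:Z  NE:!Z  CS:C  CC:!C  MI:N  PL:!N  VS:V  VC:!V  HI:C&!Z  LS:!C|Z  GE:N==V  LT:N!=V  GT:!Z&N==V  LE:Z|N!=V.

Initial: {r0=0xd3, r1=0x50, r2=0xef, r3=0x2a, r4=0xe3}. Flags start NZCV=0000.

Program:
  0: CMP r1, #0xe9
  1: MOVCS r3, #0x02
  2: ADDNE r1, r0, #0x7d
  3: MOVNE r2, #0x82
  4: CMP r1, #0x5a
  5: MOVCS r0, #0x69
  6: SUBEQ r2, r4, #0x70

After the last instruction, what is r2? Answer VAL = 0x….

VAL = 0x82

0: ✓ CMP  NZCV=0000
1: · MOVCS
2: ✓ ADDNE  r1←0x50
3: ✓ MOVNE  r2←0x82
4: ✓ CMP  NZCV=1000
5: · MOVCS
6: · SUBEQ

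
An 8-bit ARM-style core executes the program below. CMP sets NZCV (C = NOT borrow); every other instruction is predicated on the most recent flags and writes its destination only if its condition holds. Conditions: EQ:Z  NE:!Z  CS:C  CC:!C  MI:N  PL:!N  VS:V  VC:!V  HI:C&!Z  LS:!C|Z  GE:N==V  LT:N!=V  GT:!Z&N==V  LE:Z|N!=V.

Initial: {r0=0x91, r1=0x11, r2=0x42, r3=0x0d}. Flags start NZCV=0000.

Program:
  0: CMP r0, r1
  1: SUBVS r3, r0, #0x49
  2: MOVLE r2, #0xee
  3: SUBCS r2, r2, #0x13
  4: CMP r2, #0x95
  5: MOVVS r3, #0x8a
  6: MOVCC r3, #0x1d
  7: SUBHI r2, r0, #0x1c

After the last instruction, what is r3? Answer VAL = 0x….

VAL = 0x0d

[0] flags=1010 → (cmp)
[1] flags=1010 VS?F → skip
[2] flags=1010 LE?T → r2=0xee
[3] flags=1010 CS?T → r2=0xdb
[4] flags=0010 → (cmp)
[5] flags=0010 VS?F → skip
[6] flags=0010 CC?F → skip
[7] flags=0010 HI?T → r2=0x75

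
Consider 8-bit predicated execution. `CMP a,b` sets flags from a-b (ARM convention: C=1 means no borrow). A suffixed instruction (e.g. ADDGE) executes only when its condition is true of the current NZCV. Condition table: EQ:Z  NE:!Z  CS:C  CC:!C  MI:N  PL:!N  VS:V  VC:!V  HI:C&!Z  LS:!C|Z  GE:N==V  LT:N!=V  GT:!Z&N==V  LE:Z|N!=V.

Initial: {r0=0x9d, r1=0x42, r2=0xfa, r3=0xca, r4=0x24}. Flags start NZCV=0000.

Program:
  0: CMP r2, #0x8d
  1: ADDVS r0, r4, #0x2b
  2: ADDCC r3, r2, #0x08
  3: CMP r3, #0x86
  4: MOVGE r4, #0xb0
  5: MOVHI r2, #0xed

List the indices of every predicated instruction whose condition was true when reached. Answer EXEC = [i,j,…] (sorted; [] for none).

[0] flags=0010 → (cmp)
[1] flags=0010 VS?F → skip
[2] flags=0010 CC?F → skip
[3] flags=0010 → (cmp)
[4] flags=0010 GE?T → r4=0xb0
[5] flags=0010 HI?T → r2=0xed

EXEC = [4,5]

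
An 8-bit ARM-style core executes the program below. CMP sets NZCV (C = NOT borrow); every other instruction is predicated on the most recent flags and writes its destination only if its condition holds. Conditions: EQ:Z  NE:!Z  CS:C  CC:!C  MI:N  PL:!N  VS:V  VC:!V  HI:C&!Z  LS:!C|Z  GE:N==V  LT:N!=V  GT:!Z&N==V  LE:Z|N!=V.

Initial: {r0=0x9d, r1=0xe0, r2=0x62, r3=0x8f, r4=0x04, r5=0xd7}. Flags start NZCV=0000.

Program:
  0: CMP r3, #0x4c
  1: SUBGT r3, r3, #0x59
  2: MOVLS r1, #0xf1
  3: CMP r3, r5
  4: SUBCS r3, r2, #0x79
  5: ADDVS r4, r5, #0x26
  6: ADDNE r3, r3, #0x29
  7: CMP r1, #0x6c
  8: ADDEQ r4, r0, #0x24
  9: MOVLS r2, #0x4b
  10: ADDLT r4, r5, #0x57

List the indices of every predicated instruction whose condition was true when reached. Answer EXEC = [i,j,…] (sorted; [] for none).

[0] flags=0011 → (cmp)
[1] flags=0011 GT?F → skip
[2] flags=0011 LS?F → skip
[3] flags=1000 → (cmp)
[4] flags=1000 CS?F → skip
[5] flags=1000 VS?F → skip
[6] flags=1000 NE?T → r3=0xb8
[7] flags=0011 → (cmp)
[8] flags=0011 EQ?F → skip
[9] flags=0011 LS?F → skip
[10] flags=0011 LT?T → r4=0x2e

EXEC = [6,10]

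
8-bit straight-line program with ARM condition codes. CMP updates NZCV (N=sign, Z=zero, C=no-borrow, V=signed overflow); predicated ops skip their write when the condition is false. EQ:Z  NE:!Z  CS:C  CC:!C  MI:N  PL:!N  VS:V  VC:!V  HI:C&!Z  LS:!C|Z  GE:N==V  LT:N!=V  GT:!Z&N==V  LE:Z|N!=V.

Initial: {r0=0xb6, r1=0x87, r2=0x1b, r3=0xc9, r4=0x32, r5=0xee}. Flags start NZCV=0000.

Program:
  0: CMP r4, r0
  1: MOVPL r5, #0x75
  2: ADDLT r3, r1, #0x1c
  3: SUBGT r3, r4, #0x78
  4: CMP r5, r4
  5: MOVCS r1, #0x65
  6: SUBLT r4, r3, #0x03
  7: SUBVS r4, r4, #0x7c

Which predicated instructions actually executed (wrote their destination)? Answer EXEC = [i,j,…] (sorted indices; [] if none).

[0] flags=0000 → (cmp)
[1] flags=0000 PL?T → r5=0x75
[2] flags=0000 LT?F → skip
[3] flags=0000 GT?T → r3=0xba
[4] flags=0010 → (cmp)
[5] flags=0010 CS?T → r1=0x65
[6] flags=0010 LT?F → skip
[7] flags=0010 VS?F → skip

EXEC = [1,3,5]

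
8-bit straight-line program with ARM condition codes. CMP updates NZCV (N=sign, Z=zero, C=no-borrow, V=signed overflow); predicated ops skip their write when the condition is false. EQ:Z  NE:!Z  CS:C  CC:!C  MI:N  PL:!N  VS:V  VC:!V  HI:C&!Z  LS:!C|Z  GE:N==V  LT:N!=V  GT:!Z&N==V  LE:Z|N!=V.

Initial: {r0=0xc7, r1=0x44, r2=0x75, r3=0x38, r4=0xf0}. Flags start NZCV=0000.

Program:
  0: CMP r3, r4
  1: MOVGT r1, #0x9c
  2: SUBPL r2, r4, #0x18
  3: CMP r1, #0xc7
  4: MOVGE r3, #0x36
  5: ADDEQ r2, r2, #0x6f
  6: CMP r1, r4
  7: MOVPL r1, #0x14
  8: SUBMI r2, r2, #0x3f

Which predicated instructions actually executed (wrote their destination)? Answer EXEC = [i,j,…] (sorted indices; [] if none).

EXEC = [1,2,8]

[0] flags=0000 → (cmp)
[1] flags=0000 GT?T → r1=0x9c
[2] flags=0000 PL?T → r2=0xd8
[3] flags=1000 → (cmp)
[4] flags=1000 GE?F → skip
[5] flags=1000 EQ?F → skip
[6] flags=1000 → (cmp)
[7] flags=1000 PL?F → skip
[8] flags=1000 MI?T → r2=0x99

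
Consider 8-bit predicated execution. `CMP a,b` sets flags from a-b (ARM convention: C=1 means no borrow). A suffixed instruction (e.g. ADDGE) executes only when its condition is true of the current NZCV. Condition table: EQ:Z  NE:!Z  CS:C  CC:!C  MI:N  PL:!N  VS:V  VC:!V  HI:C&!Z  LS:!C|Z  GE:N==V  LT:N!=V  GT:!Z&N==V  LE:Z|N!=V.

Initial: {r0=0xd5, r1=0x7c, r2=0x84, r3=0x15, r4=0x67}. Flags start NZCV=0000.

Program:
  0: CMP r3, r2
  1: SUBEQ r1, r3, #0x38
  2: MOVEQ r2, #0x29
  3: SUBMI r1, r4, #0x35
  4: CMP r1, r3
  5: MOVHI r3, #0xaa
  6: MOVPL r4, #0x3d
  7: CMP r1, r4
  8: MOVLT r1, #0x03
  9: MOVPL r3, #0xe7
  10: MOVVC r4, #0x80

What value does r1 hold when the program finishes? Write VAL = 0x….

0: ✓ CMP  NZCV=1001
1: · SUBEQ
2: · MOVEQ
3: ✓ SUBMI  r1←0x32
4: ✓ CMP  NZCV=0010
5: ✓ MOVHI  r3←0xaa
6: ✓ MOVPL  r4←0x3d
7: ✓ CMP  NZCV=1000
8: ✓ MOVLT  r1←0x03
9: · MOVPL
10: ✓ MOVVC  r4←0x80

VAL = 0x03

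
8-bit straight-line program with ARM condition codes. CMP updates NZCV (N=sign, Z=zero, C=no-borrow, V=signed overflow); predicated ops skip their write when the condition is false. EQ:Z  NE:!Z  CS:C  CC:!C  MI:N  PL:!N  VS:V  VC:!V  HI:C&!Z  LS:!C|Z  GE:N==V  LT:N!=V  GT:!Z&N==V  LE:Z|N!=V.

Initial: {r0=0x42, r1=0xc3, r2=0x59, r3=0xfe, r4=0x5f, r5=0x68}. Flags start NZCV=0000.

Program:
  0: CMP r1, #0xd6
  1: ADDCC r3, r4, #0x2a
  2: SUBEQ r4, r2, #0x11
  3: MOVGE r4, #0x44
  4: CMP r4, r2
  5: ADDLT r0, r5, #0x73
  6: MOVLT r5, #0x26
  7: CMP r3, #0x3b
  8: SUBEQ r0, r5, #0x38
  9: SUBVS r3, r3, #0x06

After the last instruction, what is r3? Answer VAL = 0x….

0: ✓ CMP  NZCV=1000
1: ✓ ADDCC  r3←0x89
2: · SUBEQ
3: · MOVGE
4: ✓ CMP  NZCV=0010
5: · ADDLT
6: · MOVLT
7: ✓ CMP  NZCV=0011
8: · SUBEQ
9: ✓ SUBVS  r3←0x83

VAL = 0x83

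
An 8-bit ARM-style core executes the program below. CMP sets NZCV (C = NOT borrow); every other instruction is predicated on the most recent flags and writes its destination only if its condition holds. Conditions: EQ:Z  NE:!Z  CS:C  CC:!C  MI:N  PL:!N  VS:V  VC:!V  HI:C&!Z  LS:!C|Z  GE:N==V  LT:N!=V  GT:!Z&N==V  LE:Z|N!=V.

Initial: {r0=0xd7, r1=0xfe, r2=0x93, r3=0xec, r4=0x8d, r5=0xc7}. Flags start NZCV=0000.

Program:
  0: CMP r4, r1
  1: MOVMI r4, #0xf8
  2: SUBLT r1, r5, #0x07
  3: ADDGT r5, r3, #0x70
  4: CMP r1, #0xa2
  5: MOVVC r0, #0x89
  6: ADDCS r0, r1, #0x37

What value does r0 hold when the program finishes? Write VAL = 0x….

0: ✓ CMP  NZCV=1000
1: ✓ MOVMI  r4←0xf8
2: ✓ SUBLT  r1←0xc0
3: · ADDGT
4: ✓ CMP  NZCV=0010
5: ✓ MOVVC  r0←0x89
6: ✓ ADDCS  r0←0xf7

VAL = 0xf7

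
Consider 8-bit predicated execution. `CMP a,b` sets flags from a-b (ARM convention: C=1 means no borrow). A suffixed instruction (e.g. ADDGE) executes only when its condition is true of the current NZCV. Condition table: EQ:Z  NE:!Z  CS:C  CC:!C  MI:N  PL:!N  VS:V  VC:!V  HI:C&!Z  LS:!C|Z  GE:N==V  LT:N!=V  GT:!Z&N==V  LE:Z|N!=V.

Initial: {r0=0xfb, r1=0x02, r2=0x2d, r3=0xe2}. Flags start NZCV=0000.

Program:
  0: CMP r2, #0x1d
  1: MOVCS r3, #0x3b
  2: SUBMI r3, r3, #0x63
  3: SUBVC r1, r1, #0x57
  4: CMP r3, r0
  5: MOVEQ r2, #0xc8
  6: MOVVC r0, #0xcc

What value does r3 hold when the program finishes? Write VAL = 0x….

VAL = 0x3b

0: ✓ CMP  NZCV=0010
1: ✓ MOVCS  r3←0x3b
2: · SUBMI
3: ✓ SUBVC  r1←0xab
4: ✓ CMP  NZCV=0000
5: · MOVEQ
6: ✓ MOVVC  r0←0xcc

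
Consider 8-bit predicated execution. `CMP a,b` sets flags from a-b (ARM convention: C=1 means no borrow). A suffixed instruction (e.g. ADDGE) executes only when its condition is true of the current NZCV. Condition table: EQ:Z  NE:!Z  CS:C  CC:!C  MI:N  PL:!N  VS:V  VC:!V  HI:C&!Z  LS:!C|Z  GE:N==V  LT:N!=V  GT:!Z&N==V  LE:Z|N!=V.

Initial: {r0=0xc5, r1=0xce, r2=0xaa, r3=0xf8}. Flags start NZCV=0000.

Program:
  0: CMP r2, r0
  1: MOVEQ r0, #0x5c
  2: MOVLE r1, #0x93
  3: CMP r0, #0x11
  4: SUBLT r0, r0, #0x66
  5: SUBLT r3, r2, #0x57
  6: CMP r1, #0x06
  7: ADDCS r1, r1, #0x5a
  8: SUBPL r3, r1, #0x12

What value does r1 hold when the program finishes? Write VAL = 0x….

[0] flags=1000 → (cmp)
[1] flags=1000 EQ?F → skip
[2] flags=1000 LE?T → r1=0x93
[3] flags=1010 → (cmp)
[4] flags=1010 LT?T → r0=0x5f
[5] flags=1010 LT?T → r3=0x53
[6] flags=1010 → (cmp)
[7] flags=1010 CS?T → r1=0xed
[8] flags=1010 PL?F → skip

VAL = 0xed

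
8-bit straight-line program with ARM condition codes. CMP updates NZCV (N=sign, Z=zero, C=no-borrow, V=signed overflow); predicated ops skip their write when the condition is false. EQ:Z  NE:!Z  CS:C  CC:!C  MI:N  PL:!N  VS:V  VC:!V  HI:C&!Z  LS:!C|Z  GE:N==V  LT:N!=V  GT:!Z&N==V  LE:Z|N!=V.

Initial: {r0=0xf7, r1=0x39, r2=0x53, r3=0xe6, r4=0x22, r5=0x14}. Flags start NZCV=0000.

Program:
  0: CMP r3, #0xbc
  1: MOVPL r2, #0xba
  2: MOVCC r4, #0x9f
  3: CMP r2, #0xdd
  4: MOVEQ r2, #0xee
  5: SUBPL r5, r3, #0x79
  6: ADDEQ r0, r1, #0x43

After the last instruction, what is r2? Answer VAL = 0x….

VAL = 0xba

0: ✓ CMP  NZCV=0010
1: ✓ MOVPL  r2←0xba
2: · MOVCC
3: ✓ CMP  NZCV=1000
4: · MOVEQ
5: · SUBPL
6: · ADDEQ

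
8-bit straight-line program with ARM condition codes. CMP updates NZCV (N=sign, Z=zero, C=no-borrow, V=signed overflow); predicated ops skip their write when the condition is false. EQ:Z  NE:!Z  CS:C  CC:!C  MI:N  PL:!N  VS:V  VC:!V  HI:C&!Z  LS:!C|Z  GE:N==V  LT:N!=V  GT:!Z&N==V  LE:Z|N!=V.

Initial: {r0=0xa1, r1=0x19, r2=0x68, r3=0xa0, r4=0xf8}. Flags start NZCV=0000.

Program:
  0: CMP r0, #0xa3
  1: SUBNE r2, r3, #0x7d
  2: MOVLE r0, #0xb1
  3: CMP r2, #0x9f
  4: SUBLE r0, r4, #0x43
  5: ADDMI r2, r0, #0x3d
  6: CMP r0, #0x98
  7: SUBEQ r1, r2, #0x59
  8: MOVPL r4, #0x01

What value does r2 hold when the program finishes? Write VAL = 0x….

0: ✓ CMP  NZCV=1000
1: ✓ SUBNE  r2←0x23
2: ✓ MOVLE  r0←0xb1
3: ✓ CMP  NZCV=1001
4: · SUBLE
5: ✓ ADDMI  r2←0xee
6: ✓ CMP  NZCV=0010
7: · SUBEQ
8: ✓ MOVPL  r4←0x01

VAL = 0xee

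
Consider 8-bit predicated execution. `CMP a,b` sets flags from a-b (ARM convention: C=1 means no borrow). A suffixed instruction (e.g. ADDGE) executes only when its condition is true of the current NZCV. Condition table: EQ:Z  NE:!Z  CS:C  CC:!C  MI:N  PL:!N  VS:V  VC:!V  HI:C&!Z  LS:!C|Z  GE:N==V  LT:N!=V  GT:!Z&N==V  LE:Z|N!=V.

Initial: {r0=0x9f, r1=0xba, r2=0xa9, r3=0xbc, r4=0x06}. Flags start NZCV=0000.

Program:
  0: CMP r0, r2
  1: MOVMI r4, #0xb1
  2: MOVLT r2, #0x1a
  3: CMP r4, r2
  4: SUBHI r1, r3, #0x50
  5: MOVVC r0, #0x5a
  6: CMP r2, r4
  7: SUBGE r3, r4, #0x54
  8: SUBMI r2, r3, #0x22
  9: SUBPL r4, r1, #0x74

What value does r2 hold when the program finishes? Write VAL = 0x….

VAL = 0x1a

[0] flags=1000 → (cmp)
[1] flags=1000 MI?T → r4=0xb1
[2] flags=1000 LT?T → r2=0x1a
[3] flags=1010 → (cmp)
[4] flags=1010 HI?T → r1=0x6c
[5] flags=1010 VC?T → r0=0x5a
[6] flags=0000 → (cmp)
[7] flags=0000 GE?T → r3=0x5d
[8] flags=0000 MI?F → skip
[9] flags=0000 PL?T → r4=0xf8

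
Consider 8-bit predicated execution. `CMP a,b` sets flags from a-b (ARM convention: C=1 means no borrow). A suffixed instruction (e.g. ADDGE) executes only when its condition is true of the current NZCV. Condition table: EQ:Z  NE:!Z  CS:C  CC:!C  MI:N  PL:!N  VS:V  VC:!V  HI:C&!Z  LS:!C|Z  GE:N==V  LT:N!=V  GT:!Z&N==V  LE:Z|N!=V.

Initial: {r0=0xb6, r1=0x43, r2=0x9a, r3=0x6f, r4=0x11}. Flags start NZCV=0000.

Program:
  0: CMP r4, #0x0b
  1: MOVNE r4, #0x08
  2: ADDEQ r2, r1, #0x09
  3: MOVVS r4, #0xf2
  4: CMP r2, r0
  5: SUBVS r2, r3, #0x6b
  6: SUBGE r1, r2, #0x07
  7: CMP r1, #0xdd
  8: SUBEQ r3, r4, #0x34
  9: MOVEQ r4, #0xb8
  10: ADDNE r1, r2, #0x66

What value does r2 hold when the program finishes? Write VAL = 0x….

VAL = 0x9a

0: ✓ CMP  NZCV=0010
1: ✓ MOVNE  r4←0x08
2: · ADDEQ
3: · MOVVS
4: ✓ CMP  NZCV=1000
5: · SUBVS
6: · SUBGE
7: ✓ CMP  NZCV=0000
8: · SUBEQ
9: · MOVEQ
10: ✓ ADDNE  r1←0x00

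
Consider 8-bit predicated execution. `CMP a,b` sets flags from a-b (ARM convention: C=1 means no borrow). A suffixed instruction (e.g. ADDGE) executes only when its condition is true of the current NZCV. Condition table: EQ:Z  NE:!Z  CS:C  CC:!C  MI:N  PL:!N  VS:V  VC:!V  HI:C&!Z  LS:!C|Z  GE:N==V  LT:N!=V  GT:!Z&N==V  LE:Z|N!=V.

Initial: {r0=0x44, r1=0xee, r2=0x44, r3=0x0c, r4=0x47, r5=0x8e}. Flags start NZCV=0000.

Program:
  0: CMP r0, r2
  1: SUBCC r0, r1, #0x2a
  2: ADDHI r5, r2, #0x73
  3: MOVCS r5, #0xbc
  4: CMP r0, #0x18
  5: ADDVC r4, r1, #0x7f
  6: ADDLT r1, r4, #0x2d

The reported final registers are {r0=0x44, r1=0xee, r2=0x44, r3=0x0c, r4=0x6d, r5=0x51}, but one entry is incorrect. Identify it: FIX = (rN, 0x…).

0: ✓ CMP  NZCV=0110
1: · SUBCC
2: · ADDHI
3: ✓ MOVCS  r5←0xbc
4: ✓ CMP  NZCV=0010
5: ✓ ADDVC  r4←0x6d
6: · ADDLT

FIX = (r5, 0xbc)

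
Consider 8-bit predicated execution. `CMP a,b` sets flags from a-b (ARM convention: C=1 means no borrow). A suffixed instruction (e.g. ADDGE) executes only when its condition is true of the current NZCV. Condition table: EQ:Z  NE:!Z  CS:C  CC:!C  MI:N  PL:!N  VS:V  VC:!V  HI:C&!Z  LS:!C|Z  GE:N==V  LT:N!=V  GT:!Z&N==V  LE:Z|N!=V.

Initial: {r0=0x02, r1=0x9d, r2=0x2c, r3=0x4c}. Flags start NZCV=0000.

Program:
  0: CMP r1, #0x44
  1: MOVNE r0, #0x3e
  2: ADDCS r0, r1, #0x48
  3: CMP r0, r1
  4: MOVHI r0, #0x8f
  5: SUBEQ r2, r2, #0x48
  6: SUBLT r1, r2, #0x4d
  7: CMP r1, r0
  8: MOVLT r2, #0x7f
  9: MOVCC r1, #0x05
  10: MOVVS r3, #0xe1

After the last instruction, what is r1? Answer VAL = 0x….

VAL = 0x9d

0: ✓ CMP  NZCV=0011
1: ✓ MOVNE  r0←0x3e
2: ✓ ADDCS  r0←0xe5
3: ✓ CMP  NZCV=0010
4: ✓ MOVHI  r0←0x8f
5: · SUBEQ
6: · SUBLT
7: ✓ CMP  NZCV=0010
8: · MOVLT
9: · MOVCC
10: · MOVVS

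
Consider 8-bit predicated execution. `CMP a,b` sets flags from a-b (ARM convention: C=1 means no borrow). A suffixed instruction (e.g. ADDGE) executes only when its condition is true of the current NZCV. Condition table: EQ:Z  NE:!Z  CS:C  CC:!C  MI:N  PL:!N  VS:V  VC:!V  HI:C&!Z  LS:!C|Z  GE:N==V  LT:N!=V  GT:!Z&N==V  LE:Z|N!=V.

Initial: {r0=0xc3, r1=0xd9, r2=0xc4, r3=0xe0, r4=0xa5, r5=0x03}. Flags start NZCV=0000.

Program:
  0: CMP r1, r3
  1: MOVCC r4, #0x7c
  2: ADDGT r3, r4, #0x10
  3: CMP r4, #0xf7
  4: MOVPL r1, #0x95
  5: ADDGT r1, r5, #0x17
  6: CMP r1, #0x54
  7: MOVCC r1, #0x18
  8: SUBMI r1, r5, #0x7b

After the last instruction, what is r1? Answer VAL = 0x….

VAL = 0x88

0: ✓ CMP  NZCV=1000
1: ✓ MOVCC  r4←0x7c
2: · ADDGT
3: ✓ CMP  NZCV=1001
4: · MOVPL
5: ✓ ADDGT  r1←0x1a
6: ✓ CMP  NZCV=1000
7: ✓ MOVCC  r1←0x18
8: ✓ SUBMI  r1←0x88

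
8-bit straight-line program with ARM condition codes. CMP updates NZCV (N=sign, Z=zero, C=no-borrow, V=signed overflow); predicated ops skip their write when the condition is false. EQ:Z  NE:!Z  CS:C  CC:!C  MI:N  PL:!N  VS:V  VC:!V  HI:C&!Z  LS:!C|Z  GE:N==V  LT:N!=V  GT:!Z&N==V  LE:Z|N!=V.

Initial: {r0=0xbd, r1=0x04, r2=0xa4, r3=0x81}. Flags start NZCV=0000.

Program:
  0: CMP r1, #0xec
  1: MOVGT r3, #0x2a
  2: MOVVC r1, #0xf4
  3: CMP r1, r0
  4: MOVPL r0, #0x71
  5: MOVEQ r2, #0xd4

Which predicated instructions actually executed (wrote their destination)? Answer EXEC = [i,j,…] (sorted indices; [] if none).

EXEC = [1,2,4]

0: ✓ CMP  NZCV=0000
1: ✓ MOVGT  r3←0x2a
2: ✓ MOVVC  r1←0xf4
3: ✓ CMP  NZCV=0010
4: ✓ MOVPL  r0←0x71
5: · MOVEQ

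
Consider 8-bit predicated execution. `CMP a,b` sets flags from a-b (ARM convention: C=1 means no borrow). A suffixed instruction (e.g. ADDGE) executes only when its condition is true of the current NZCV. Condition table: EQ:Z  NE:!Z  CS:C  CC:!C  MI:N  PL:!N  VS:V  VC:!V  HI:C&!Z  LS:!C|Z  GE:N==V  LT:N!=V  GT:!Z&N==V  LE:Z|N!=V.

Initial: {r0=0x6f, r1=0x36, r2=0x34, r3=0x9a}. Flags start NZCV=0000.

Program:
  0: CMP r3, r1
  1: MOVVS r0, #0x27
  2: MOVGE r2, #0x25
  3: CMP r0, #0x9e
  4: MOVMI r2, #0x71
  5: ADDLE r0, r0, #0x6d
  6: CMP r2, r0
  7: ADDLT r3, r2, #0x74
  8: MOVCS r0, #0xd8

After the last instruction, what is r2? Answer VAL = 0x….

VAL = 0x71

[0] flags=0011 → (cmp)
[1] flags=0011 VS?T → r0=0x27
[2] flags=0011 GE?F → skip
[3] flags=1001 → (cmp)
[4] flags=1001 MI?T → r2=0x71
[5] flags=1001 LE?F → skip
[6] flags=0010 → (cmp)
[7] flags=0010 LT?F → skip
[8] flags=0010 CS?T → r0=0xd8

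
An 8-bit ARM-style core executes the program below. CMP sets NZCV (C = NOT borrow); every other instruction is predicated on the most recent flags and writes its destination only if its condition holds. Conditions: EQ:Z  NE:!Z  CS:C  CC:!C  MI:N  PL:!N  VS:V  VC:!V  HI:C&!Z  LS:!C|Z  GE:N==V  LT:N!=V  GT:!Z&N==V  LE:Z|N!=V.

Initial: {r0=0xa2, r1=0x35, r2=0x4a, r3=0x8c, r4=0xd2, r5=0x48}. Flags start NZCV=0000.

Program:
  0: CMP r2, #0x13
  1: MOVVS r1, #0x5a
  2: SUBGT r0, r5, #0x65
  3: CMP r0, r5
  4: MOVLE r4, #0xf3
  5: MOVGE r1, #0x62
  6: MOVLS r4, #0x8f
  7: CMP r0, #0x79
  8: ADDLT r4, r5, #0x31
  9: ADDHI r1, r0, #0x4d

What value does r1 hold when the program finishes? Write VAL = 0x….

0: ✓ CMP  NZCV=0010
1: · MOVVS
2: ✓ SUBGT  r0←0xe3
3: ✓ CMP  NZCV=1010
4: ✓ MOVLE  r4←0xf3
5: · MOVGE
6: · MOVLS
7: ✓ CMP  NZCV=0011
8: ✓ ADDLT  r4←0x79
9: ✓ ADDHI  r1←0x30

VAL = 0x30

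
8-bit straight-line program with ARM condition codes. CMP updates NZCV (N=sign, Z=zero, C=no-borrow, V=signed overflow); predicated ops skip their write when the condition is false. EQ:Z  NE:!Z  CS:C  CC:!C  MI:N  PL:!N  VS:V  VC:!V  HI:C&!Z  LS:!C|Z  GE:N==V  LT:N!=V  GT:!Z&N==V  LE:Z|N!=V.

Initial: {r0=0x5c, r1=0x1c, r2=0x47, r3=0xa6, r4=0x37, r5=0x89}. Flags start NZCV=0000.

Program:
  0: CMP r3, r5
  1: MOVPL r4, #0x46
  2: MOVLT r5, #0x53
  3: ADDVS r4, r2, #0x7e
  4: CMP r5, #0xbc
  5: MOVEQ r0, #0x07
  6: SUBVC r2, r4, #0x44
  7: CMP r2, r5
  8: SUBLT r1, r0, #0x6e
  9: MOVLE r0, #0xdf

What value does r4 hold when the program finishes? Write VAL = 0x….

0: ✓ CMP  NZCV=0010
1: ✓ MOVPL  r4←0x46
2: · MOVLT
3: · ADDVS
4: ✓ CMP  NZCV=1000
5: · MOVEQ
6: ✓ SUBVC  r2←0x02
7: ✓ CMP  NZCV=0000
8: · SUBLT
9: · MOVLE

VAL = 0x46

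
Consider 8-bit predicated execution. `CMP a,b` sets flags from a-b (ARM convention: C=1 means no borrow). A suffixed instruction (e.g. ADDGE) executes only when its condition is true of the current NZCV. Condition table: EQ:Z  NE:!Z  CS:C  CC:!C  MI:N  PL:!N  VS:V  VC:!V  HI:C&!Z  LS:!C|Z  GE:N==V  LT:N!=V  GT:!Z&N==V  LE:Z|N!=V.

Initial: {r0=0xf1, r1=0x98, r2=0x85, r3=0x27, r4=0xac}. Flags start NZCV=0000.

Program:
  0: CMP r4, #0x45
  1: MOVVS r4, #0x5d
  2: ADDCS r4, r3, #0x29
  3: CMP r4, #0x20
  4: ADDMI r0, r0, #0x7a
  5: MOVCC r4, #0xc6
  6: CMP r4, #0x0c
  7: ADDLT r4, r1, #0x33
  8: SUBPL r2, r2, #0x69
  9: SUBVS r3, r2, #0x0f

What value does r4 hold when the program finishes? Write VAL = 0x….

0: ✓ CMP  NZCV=0011
1: ✓ MOVVS  r4←0x5d
2: ✓ ADDCS  r4←0x50
3: ✓ CMP  NZCV=0010
4: · ADDMI
5: · MOVCC
6: ✓ CMP  NZCV=0010
7: · ADDLT
8: ✓ SUBPL  r2←0x1c
9: · SUBVS

VAL = 0x50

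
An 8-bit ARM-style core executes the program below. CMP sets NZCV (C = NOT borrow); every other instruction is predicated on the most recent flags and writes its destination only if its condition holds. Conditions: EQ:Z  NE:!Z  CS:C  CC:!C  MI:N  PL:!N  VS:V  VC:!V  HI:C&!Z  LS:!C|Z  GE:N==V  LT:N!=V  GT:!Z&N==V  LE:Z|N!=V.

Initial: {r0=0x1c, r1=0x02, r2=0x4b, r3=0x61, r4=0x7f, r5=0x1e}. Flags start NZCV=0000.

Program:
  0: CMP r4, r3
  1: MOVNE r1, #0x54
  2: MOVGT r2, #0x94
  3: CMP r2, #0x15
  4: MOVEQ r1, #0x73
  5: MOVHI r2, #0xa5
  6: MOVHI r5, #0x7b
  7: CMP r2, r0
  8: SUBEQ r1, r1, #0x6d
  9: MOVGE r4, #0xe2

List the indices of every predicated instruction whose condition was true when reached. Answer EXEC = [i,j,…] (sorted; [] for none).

[0] flags=0010 → (cmp)
[1] flags=0010 NE?T → r1=0x54
[2] flags=0010 GT?T → r2=0x94
[3] flags=0011 → (cmp)
[4] flags=0011 EQ?F → skip
[5] flags=0011 HI?T → r2=0xa5
[6] flags=0011 HI?T → r5=0x7b
[7] flags=1010 → (cmp)
[8] flags=1010 EQ?F → skip
[9] flags=1010 GE?F → skip

EXEC = [1,2,5,6]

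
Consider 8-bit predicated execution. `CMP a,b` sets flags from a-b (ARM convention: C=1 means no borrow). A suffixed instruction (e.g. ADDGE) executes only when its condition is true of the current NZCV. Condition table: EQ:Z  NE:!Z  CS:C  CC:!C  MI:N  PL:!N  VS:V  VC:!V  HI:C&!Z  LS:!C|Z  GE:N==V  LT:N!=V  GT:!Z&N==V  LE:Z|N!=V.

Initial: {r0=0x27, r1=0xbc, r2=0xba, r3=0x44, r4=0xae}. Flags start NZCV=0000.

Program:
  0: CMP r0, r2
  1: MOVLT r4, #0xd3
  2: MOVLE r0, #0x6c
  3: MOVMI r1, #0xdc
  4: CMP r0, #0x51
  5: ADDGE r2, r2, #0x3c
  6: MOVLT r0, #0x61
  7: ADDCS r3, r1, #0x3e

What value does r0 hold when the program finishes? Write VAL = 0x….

0: ✓ CMP  NZCV=0000
1: · MOVLT
2: · MOVLE
3: · MOVMI
4: ✓ CMP  NZCV=1000
5: · ADDGE
6: ✓ MOVLT  r0←0x61
7: · ADDCS

VAL = 0x61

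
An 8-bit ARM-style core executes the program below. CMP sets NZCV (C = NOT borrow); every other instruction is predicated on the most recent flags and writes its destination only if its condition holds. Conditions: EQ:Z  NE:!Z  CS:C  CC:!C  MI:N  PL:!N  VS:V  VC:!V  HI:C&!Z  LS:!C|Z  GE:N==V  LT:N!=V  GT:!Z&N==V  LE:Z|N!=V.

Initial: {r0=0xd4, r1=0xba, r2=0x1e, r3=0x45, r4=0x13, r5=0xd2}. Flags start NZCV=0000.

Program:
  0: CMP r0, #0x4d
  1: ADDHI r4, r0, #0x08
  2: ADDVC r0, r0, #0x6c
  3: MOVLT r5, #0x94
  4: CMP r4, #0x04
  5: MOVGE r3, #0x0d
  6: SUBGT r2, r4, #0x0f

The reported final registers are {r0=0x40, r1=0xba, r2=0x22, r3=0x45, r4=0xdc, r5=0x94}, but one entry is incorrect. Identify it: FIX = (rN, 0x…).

0: ✓ CMP  NZCV=1010
1: ✓ ADDHI  r4←0xdc
2: ✓ ADDVC  r0←0x40
3: ✓ MOVLT  r5←0x94
4: ✓ CMP  NZCV=1010
5: · MOVGE
6: · SUBGT

FIX = (r2, 0x1e)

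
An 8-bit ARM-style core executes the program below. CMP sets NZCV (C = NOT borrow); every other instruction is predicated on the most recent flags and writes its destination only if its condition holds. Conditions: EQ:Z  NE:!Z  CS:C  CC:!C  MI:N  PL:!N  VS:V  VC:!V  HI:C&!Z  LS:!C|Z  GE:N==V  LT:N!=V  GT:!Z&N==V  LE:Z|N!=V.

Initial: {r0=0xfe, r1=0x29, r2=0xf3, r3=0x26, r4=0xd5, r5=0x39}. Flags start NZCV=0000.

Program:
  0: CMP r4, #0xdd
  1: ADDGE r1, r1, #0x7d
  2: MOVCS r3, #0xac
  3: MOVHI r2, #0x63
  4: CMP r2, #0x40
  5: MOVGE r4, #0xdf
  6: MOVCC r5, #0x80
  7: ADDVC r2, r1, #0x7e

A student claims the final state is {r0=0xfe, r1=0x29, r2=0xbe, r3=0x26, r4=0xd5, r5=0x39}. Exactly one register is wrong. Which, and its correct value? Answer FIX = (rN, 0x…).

FIX = (r2, 0xa7)

0: ✓ CMP  NZCV=1000
1: · ADDGE
2: · MOVCS
3: · MOVHI
4: ✓ CMP  NZCV=1010
5: · MOVGE
6: · MOVCC
7: ✓ ADDVC  r2←0xa7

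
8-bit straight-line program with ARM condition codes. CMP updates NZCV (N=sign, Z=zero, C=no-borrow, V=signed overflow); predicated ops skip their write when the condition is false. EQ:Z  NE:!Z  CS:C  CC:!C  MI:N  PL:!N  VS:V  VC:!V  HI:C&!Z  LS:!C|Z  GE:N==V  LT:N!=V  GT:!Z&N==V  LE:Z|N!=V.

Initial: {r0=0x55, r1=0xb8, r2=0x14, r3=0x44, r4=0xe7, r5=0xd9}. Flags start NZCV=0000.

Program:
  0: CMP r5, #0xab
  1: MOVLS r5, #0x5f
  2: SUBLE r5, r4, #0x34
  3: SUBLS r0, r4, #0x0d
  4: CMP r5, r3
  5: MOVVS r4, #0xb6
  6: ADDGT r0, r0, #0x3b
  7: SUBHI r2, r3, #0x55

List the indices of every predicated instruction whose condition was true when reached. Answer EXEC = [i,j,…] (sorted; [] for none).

EXEC = [7]

[0] flags=0010 → (cmp)
[1] flags=0010 LS?F → skip
[2] flags=0010 LE?F → skip
[3] flags=0010 LS?F → skip
[4] flags=1010 → (cmp)
[5] flags=1010 VS?F → skip
[6] flags=1010 GT?F → skip
[7] flags=1010 HI?T → r2=0xef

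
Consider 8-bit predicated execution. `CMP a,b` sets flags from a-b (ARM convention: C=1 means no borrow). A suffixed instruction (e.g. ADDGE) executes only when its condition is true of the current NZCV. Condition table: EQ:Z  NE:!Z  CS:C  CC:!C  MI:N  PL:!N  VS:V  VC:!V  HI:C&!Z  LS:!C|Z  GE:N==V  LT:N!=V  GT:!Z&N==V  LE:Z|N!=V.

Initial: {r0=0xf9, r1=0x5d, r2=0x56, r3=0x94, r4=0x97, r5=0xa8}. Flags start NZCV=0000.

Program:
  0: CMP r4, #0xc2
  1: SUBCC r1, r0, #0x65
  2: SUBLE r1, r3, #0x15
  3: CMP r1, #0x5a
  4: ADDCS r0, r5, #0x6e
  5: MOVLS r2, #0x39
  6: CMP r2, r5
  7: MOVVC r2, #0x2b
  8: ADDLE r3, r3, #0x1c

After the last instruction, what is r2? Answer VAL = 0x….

VAL = 0x56

[0] flags=1000 → (cmp)
[1] flags=1000 CC?T → r1=0x94
[2] flags=1000 LE?T → r1=0x7f
[3] flags=0010 → (cmp)
[4] flags=0010 CS?T → r0=0x16
[5] flags=0010 LS?F → skip
[6] flags=1001 → (cmp)
[7] flags=1001 VC?F → skip
[8] flags=1001 LE?F → skip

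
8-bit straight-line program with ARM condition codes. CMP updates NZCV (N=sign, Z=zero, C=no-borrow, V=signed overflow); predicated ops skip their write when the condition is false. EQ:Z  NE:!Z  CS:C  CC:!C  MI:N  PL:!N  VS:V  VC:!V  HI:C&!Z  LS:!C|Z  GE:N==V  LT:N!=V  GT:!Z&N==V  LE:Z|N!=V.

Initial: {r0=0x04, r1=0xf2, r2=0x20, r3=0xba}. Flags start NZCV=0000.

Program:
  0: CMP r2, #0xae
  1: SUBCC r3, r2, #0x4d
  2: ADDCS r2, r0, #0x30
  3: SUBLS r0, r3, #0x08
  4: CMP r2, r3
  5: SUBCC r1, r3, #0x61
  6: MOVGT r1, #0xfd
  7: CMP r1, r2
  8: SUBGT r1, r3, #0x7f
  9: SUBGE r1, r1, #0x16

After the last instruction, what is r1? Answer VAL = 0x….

[0] flags=0000 → (cmp)
[1] flags=0000 CC?T → r3=0xd3
[2] flags=0000 CS?F → skip
[3] flags=0000 LS?T → r0=0xcb
[4] flags=0000 → (cmp)
[5] flags=0000 CC?T → r1=0x72
[6] flags=0000 GT?T → r1=0xfd
[7] flags=1010 → (cmp)
[8] flags=1010 GT?F → skip
[9] flags=1010 GE?F → skip

VAL = 0xfd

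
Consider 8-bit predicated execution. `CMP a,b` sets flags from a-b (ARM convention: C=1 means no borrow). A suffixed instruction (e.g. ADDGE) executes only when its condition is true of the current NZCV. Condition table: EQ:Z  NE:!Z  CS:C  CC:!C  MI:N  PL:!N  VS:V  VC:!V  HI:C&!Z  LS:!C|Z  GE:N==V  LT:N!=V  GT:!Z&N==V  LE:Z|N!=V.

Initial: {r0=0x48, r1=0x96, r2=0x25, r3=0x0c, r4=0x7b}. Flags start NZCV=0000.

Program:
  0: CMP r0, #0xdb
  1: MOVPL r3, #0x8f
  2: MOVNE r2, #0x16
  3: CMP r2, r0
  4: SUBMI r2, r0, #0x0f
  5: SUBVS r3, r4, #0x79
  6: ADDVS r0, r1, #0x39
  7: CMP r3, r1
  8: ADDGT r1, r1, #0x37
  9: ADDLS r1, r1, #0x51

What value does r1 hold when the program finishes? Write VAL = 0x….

VAL = 0xe7

[0] flags=0000 → (cmp)
[1] flags=0000 PL?T → r3=0x8f
[2] flags=0000 NE?T → r2=0x16
[3] flags=1000 → (cmp)
[4] flags=1000 MI?T → r2=0x39
[5] flags=1000 VS?F → skip
[6] flags=1000 VS?F → skip
[7] flags=1000 → (cmp)
[8] flags=1000 GT?F → skip
[9] flags=1000 LS?T → r1=0xe7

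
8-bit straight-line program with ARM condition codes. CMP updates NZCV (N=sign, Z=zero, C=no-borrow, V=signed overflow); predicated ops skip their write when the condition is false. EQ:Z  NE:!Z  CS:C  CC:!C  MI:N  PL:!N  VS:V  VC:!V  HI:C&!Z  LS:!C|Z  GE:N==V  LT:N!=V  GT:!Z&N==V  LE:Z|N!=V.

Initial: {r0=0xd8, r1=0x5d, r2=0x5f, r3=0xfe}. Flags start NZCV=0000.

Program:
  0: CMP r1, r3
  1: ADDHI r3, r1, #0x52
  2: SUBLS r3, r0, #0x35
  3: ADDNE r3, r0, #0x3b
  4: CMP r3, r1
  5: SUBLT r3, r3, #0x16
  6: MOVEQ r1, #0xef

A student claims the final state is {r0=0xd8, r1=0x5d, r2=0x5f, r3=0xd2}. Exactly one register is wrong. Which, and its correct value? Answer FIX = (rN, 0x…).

0: ✓ CMP  NZCV=0000
1: · ADDHI
2: ✓ SUBLS  r3←0xa3
3: ✓ ADDNE  r3←0x13
4: ✓ CMP  NZCV=1000
5: ✓ SUBLT  r3←0xfd
6: · MOVEQ

FIX = (r3, 0xfd)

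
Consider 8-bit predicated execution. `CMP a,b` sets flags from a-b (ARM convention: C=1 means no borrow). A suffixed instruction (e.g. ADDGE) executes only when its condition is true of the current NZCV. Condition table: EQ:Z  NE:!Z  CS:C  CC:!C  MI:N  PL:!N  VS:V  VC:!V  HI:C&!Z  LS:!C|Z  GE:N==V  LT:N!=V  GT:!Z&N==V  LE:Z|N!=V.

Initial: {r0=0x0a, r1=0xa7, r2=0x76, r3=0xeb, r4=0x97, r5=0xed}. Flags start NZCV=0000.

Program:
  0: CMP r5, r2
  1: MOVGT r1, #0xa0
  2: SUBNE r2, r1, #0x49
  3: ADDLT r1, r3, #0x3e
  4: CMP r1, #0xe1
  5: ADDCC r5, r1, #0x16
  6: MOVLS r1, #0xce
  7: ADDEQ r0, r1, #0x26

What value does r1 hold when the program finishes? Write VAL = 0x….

VAL = 0xce

[0] flags=0011 → (cmp)
[1] flags=0011 GT?F → skip
[2] flags=0011 NE?T → r2=0x5e
[3] flags=0011 LT?T → r1=0x29
[4] flags=0000 → (cmp)
[5] flags=0000 CC?T → r5=0x3f
[6] flags=0000 LS?T → r1=0xce
[7] flags=0000 EQ?F → skip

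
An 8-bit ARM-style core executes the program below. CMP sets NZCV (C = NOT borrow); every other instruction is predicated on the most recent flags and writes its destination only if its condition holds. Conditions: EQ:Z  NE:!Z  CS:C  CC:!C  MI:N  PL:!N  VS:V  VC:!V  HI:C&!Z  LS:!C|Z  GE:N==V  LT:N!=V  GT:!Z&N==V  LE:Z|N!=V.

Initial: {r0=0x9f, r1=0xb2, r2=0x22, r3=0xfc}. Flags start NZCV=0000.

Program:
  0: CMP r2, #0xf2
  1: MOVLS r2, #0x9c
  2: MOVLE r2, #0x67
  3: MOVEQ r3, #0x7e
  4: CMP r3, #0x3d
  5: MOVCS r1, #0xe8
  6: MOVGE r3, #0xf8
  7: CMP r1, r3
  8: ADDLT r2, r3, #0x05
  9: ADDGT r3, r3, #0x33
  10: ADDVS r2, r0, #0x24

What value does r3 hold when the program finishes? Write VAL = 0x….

VAL = 0xfc

[0] flags=0000 → (cmp)
[1] flags=0000 LS?T → r2=0x9c
[2] flags=0000 LE?F → skip
[3] flags=0000 EQ?F → skip
[4] flags=1010 → (cmp)
[5] flags=1010 CS?T → r1=0xe8
[6] flags=1010 GE?F → skip
[7] flags=1000 → (cmp)
[8] flags=1000 LT?T → r2=0x01
[9] flags=1000 GT?F → skip
[10] flags=1000 VS?F → skip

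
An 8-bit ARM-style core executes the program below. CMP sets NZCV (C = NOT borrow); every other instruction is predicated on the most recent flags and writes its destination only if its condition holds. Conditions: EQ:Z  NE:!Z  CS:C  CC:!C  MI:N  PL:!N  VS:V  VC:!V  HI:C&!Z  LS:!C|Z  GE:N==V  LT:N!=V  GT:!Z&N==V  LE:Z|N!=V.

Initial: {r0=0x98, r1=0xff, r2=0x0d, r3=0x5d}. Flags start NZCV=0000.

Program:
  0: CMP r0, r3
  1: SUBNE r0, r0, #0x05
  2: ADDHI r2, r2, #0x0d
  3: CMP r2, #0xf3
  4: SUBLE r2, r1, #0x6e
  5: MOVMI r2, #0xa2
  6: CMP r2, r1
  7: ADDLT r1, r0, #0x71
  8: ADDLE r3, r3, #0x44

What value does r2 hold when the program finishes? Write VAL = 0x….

VAL = 0x1a

0: ✓ CMP  NZCV=0011
1: ✓ SUBNE  r0←0x93
2: ✓ ADDHI  r2←0x1a
3: ✓ CMP  NZCV=0000
4: · SUBLE
5: · MOVMI
6: ✓ CMP  NZCV=0000
7: · ADDLT
8: · ADDLE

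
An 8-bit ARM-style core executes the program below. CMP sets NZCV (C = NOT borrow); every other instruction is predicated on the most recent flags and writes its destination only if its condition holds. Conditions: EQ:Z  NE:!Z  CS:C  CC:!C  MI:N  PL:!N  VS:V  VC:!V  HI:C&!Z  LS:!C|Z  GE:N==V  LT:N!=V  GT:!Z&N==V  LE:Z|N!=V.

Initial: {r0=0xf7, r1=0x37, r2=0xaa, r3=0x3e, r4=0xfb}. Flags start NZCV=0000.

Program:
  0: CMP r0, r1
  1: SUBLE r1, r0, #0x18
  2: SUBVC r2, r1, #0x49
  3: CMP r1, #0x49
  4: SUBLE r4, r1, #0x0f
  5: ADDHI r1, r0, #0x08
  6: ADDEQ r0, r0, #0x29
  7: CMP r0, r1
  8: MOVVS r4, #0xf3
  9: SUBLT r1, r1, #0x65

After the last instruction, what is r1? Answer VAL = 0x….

VAL = 0x9a

[0] flags=1010 → (cmp)
[1] flags=1010 LE?T → r1=0xdf
[2] flags=1010 VC?T → r2=0x96
[3] flags=1010 → (cmp)
[4] flags=1010 LE?T → r4=0xd0
[5] flags=1010 HI?T → r1=0xff
[6] flags=1010 EQ?F → skip
[7] flags=1000 → (cmp)
[8] flags=1000 VS?F → skip
[9] flags=1000 LT?T → r1=0x9a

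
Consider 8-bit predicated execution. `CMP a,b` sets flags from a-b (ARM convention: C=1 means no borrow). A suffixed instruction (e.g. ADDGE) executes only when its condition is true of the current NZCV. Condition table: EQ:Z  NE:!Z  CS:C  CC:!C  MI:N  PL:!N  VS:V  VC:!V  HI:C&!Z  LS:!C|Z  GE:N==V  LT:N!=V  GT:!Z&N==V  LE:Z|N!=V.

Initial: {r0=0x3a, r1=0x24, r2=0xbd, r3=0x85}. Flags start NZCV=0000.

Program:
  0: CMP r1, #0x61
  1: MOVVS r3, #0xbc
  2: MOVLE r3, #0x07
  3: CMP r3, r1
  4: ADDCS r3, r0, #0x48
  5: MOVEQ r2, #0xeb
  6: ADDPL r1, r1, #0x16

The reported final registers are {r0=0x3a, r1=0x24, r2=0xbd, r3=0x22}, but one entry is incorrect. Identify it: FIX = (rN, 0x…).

FIX = (r3, 0x07)

0: ✓ CMP  NZCV=1000
1: · MOVVS
2: ✓ MOVLE  r3←0x07
3: ✓ CMP  NZCV=1000
4: · ADDCS
5: · MOVEQ
6: · ADDPL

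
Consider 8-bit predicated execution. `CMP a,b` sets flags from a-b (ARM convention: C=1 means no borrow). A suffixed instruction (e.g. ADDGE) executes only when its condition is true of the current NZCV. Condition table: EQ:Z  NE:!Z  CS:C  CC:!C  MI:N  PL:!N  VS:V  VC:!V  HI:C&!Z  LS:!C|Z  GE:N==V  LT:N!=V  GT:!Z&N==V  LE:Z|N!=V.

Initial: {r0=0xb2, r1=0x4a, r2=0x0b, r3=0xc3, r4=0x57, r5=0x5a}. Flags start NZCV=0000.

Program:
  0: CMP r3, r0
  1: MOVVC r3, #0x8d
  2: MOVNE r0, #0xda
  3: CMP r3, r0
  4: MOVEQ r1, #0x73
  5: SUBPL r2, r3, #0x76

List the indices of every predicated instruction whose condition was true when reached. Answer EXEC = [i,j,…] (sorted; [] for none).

EXEC = [1,2]

[0] flags=0010 → (cmp)
[1] flags=0010 VC?T → r3=0x8d
[2] flags=0010 NE?T → r0=0xda
[3] flags=1000 → (cmp)
[4] flags=1000 EQ?F → skip
[5] flags=1000 PL?F → skip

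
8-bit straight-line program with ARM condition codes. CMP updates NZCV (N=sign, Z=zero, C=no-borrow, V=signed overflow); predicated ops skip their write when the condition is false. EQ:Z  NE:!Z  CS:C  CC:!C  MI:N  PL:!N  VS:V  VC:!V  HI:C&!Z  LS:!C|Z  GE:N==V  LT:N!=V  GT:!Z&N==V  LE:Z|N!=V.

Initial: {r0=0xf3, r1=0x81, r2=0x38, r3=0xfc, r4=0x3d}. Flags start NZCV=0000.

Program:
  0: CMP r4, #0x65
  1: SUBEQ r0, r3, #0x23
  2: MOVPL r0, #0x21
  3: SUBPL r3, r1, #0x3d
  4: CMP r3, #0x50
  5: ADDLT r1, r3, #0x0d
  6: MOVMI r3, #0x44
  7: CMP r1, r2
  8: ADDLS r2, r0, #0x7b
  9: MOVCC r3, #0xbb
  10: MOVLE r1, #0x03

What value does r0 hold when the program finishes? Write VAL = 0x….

VAL = 0xf3

0: ✓ CMP  NZCV=1000
1: · SUBEQ
2: · MOVPL
3: · SUBPL
4: ✓ CMP  NZCV=1010
5: ✓ ADDLT  r1←0x09
6: ✓ MOVMI  r3←0x44
7: ✓ CMP  NZCV=1000
8: ✓ ADDLS  r2←0x6e
9: ✓ MOVCC  r3←0xbb
10: ✓ MOVLE  r1←0x03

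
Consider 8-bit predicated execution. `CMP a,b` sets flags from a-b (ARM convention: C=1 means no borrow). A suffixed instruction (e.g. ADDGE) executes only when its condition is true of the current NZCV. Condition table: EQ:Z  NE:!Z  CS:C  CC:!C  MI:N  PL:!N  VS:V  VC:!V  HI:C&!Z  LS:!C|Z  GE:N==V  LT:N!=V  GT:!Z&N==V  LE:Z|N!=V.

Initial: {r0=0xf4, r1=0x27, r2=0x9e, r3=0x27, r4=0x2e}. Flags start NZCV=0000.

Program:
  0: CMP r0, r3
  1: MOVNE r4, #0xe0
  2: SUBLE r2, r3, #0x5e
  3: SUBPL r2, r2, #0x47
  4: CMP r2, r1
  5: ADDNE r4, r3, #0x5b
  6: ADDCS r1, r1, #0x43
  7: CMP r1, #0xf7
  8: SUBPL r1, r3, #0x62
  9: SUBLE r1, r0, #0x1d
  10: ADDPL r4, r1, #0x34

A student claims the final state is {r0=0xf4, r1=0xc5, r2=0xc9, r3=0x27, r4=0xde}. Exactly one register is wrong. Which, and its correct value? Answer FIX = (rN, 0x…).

FIX = (r4, 0xf9)

0: ✓ CMP  NZCV=1010
1: ✓ MOVNE  r4←0xe0
2: ✓ SUBLE  r2←0xc9
3: · SUBPL
4: ✓ CMP  NZCV=1010
5: ✓ ADDNE  r4←0x82
6: ✓ ADDCS  r1←0x6a
7: ✓ CMP  NZCV=0000
8: ✓ SUBPL  r1←0xc5
9: · SUBLE
10: ✓ ADDPL  r4←0xf9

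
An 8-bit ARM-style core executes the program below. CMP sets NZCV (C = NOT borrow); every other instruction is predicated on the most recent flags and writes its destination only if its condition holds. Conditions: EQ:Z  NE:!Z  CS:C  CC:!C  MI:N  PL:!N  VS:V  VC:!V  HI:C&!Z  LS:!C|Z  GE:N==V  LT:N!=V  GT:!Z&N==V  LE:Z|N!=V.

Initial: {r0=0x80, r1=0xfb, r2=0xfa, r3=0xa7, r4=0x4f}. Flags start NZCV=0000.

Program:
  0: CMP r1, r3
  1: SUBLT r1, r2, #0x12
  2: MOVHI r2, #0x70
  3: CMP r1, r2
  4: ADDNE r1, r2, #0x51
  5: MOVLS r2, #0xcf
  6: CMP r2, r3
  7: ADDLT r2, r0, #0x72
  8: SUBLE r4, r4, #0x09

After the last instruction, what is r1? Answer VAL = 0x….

VAL = 0xc1

[0] flags=0010 → (cmp)
[1] flags=0010 LT?F → skip
[2] flags=0010 HI?T → r2=0x70
[3] flags=1010 → (cmp)
[4] flags=1010 NE?T → r1=0xc1
[5] flags=1010 LS?F → skip
[6] flags=1001 → (cmp)
[7] flags=1001 LT?F → skip
[8] flags=1001 LE?F → skip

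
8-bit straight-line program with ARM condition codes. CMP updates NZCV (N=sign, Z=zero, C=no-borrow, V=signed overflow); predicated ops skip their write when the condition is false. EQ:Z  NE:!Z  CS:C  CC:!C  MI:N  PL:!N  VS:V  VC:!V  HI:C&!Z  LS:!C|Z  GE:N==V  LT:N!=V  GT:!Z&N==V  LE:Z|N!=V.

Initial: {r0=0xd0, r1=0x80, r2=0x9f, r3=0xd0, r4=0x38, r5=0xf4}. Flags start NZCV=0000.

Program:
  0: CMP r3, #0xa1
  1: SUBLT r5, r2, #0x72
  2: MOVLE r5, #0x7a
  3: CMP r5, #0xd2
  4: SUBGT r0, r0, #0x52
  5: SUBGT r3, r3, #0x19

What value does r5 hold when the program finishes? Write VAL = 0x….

VAL = 0xf4

0: ✓ CMP  NZCV=0010
1: · SUBLT
2: · MOVLE
3: ✓ CMP  NZCV=0010
4: ✓ SUBGT  r0←0x7e
5: ✓ SUBGT  r3←0xb7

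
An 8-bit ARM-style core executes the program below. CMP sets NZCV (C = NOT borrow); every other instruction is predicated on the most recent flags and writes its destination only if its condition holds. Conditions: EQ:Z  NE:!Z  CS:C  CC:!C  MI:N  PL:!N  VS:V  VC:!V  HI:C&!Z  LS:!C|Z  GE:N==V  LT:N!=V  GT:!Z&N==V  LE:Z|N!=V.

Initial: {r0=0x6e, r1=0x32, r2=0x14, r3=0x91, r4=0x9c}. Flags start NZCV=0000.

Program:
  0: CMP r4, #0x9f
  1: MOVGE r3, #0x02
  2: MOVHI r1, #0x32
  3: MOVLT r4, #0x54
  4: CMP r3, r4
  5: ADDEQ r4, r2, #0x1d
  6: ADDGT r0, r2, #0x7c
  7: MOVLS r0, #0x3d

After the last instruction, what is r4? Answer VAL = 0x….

0: ✓ CMP  NZCV=1000
1: · MOVGE
2: · MOVHI
3: ✓ MOVLT  r4←0x54
4: ✓ CMP  NZCV=0011
5: · ADDEQ
6: · ADDGT
7: · MOVLS

VAL = 0x54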